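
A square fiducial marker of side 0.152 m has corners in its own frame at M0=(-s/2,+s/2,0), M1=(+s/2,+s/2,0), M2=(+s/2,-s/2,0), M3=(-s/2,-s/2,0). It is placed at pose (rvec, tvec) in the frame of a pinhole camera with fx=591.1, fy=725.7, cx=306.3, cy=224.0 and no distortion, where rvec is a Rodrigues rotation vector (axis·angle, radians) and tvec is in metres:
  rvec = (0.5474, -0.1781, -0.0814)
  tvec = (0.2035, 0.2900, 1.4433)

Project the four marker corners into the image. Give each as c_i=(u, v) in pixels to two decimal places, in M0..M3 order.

c0=(358.97, 403.52) c1=(417.19, 391.67) c2=(421.56, 334.74) c3=(360.08, 346.36)

Intrinsics K: fx=591.1, fy=725.7, cx=306.3, cy=224.0
Marker side s = 0.152 m; corners in marker frame (Z=0):
  M0 = (-0.0760, +0.0760, 0)
  M1 = (+0.0760, +0.0760, 0)
  M2 = (+0.0760, -0.0760, 0)
  M3 = (-0.0760, -0.0760, 0)
rvec = (0.5474, -0.1781, -0.0814), |rvec| = θ = 0.58137 rad = 33.310°
Rodrigues: sinθ=0.54917, 1−cosθ=0.16429; R = I + sinθ·[k]× + (1−cosθ)·[k]×²:
    [+0.98136 +0.02950 -0.18989]
    [-0.12428 +0.85113 -0.51003]
    [+0.14658 +0.52413 +0.83893]
t = (0.2035, 0.2900, 1.4433) m
M0: Pc = R·M0+t = (+0.13116, +0.36413, +1.47199); u = 591.1·(+0.13116)/1.47199 + 306.3 = 358.9687, v = 725.7·(+0.36413)/1.47199 + 224.0 = 403.5183
M1: Pc = R·M1+t = (+0.28033, +0.34524, +1.49427); u = 591.1·(+0.28033)/1.49427 + 306.3 = 417.1903, v = 725.7·(+0.34524)/1.49427 + 224.0 = 391.6675
M2: Pc = R·M2+t = (+0.27584, +0.21587, +1.41461); u = 591.1·(+0.27584)/1.41461 + 306.3 = 421.5616, v = 725.7·(+0.21587)/1.41461 + 224.0 = 334.7419
M3: Pc = R·M3+t = (+0.12667, +0.23476, +1.39233); u = 591.1·(+0.12667)/1.39233 + 306.3 = 360.0785, v = 725.7·(+0.23476)/1.39233 + 224.0 = 346.3599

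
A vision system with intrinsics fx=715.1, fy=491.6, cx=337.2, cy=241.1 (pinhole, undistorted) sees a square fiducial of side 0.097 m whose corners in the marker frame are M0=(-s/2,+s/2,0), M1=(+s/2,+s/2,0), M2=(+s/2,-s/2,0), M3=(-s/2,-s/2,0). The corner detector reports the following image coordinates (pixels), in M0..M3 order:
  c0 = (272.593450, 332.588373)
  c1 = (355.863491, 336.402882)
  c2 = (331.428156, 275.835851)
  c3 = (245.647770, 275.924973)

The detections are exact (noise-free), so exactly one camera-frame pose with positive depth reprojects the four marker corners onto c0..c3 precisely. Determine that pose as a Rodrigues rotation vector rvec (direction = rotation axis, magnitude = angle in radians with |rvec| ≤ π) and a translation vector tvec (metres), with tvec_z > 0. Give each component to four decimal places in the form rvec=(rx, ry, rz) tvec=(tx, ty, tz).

Intrinsics K: fx=715.1, fy=491.6, cx=337.2, cy=241.1
Marker side s = 0.097 m; corners in marker frame (Z=0):
  M0 = (-0.0485, +0.0485, 0)
  M1 = (+0.0485, +0.0485, 0)
  M2 = (+0.0485, -0.0485, 0)
  M3 = (-0.0485, -0.0485, 0)
Detected image corners:
  c0 = (272.593450, 332.588373) px
  c1 = (355.863491, 336.402882) px
  c2 = (331.428156, 275.835851) px
  c3 = (245.647770, 275.924973) px
Planar DLT: solve 8×8 A·h = b for H (H[2,2]=1):
  H  [+659.16704 +421.97392 +300.26594]
  H  [-194.86540 +762.25452 +305.89522]
  H  [-0.70309 +0.51988 +1.00000]
B = K⁻¹H; ‖b₁‖=1.437990, ‖b₂‖=1.437990; λ = 2/(‖b₁‖+‖b₂‖) = 0.695415, sign → tz>0 ⇒ λ=+0.695415
r₁ = λ·B[:,0] = (+0.87158,-0.03586,-0.48894); r₂ = λ·B[:,1] = (+0.23988,+0.90097,+0.36153)
r₃ = r₁×r₂ = (+0.42756,-0.43239,+0.79387); SVD([r₁ r₂ r₃]) → R = UVᵀ:
  R  [+0.87158 +0.23988 +0.42756]
  R  [-0.03586 +0.90097 -0.43239]
  R  [-0.48894 +0.36153 +0.79387]
t = (-0.03592, +0.09166, +0.69542) m
tr R = 2.566424; θ = arccos((tr R − 1)/2) = 0.670982 rad = 38.444°
axis k = ((R−Rᵀ)₃₂, (R−Rᵀ)₁₃, (R−Rᵀ)₂₁) / (2 sinθ) = (+0.638451, +0.737028, -0.221744)
rvec = θ·k = (+0.428389, +0.494532, -0.148786)

rvec=(0.4284, 0.4945, -0.1488) tvec=(-0.0359, 0.0917, 0.6954)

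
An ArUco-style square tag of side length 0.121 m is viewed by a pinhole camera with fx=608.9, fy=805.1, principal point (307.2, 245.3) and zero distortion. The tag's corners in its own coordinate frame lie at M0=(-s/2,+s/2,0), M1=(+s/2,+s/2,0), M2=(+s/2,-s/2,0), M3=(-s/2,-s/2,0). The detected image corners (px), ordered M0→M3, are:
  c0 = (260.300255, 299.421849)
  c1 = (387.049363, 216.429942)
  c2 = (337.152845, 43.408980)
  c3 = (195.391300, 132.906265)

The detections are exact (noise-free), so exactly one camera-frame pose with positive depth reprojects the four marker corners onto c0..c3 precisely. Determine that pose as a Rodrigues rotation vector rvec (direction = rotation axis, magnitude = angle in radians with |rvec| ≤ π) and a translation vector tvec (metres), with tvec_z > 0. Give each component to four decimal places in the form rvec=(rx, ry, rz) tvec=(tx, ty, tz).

rvec=(0.4226, -0.1616, -0.4366) tvec=(-0.0083, -0.0417, 0.4934)

Intrinsics K: fx=608.9, fy=805.1, cx=307.2, cy=245.3
Marker side s = 0.121 m; corners in marker frame (Z=0):
  M0 = (-0.0605, +0.0605, 0)
  M1 = (+0.0605, +0.0605, 0)
  M2 = (+0.0605, -0.0605, 0)
  M3 = (-0.0605, -0.0605, 0)
Detected image corners:
  c0 = (260.300255, 299.421849) px
  c1 = (387.049363, 216.429942) px
  c2 = (337.152845, 43.408980) px
  c3 = (195.391300, 132.906265) px
Planar DLT: solve 8×8 A·h = b for H (H[2,2]=1):
  H  [+1143.30644 +730.69561 +296.99471]
  H  [-689.62928 +1553.87444 +177.18455]
  H  [+0.12552 +0.87046 +1.00000]
B = K⁻¹H; ‖b₁‖=2.026884, ‖b₂‖=2.026884; λ = 2/(‖b₁‖+‖b₂‖) = 0.493368, sign → tz>0 ⇒ λ=+0.493368
r₁ = λ·B[:,0] = (+0.89513,-0.44148,+0.06193); r₂ = λ·B[:,1] = (+0.37539,+0.82137,+0.42946)
r₃ = r₁×r₂ = (-0.24046,-0.36118,+0.90096); SVD([r₁ r₂ r₃]) → R = UVᵀ:
  R  [+0.89513 +0.37539 -0.24046]
  R  [-0.44148 +0.82137 -0.36118]
  R  [+0.06193 +0.42946 +0.90096]
t = (-0.00827, -0.04174, +0.49337) m
tr R = 2.617465; θ = arccos((tr R − 1)/2) = 0.628802 rad = 36.028°
axis k = ((R−Rᵀ)₃₂, (R−Rᵀ)₁₃, (R−Rᵀ)₂₁) / (2 sinθ) = (+0.672108, -0.257057, -0.694401)
rvec = θ·k = (+0.422623, -0.161638, -0.436641)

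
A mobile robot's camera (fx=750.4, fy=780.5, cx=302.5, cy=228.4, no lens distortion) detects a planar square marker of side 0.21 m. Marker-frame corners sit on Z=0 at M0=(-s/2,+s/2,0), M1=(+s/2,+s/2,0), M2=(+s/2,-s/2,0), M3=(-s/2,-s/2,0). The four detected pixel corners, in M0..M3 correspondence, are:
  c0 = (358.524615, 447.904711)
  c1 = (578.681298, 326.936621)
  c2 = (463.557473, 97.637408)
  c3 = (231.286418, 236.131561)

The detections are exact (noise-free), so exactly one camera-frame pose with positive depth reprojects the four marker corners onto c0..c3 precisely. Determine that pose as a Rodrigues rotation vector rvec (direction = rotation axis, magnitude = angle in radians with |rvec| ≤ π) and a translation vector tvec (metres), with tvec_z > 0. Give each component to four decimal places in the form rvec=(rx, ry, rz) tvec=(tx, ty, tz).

rvec=(0.2389, 0.0481, -0.5254) tvec=(0.0864, 0.0424, 0.6134)

Intrinsics K: fx=750.4, fy=780.5, cx=302.5, cy=228.4
Marker side s = 0.21 m; corners in marker frame (Z=0):
  M0 = (-0.1050, +0.1050, 0)
  M1 = (+0.1050, +0.1050, 0)
  M2 = (+0.1050, -0.1050, 0)
  M3 = (-0.1050, -0.1050, 0)
Detected image corners:
  c0 = (358.524615, 447.904711) px
  c1 = (578.681298, 326.936621) px
  c2 = (463.557473, 97.637408) px
  c3 = (231.286418, 236.131561) px
Planar DLT: solve 8×8 A·h = b for H (H[2,2]=1):
  H  [+1005.28902 +719.58919 +408.16405]
  H  [-664.37956 +1145.87560 +282.36536]
  H  [-0.17369 +0.34805 +1.00000]
B = K⁻¹H; ‖b₁‖=1.630343, ‖b₂‖=1.630343; λ = 2/(‖b₁‖+‖b₂‖) = 0.613368, sign → tz>0 ⇒ λ=+0.613368
r₁ = λ·B[:,0] = (+0.86466,-0.49094,-0.10653); r₂ = λ·B[:,1] = (+0.50212,+0.83803,+0.21349)
r₃ = r₁×r₂ = (-0.01553,-0.23808,+0.97112); SVD([r₁ r₂ r₃]) → R = UVᵀ:
  R  [+0.86466 +0.50212 -0.01553]
  R  [-0.49094 +0.83803 -0.23808]
  R  [-0.10653 +0.21349 +0.97112]
t = (+0.08637, +0.04241, +0.61337) m
tr R = 2.673808; θ = arccos((tr R − 1)/2) = 0.579194 rad = 33.185°
axis k = ((R−Rᵀ)₃₂, (R−Rᵀ)₁₃, (R−Rᵀ)₂₁) / (2 sinθ) = (+0.412506, +0.083130, -0.907154)
rvec = θ·k = (+0.238921, +0.048149, -0.525419)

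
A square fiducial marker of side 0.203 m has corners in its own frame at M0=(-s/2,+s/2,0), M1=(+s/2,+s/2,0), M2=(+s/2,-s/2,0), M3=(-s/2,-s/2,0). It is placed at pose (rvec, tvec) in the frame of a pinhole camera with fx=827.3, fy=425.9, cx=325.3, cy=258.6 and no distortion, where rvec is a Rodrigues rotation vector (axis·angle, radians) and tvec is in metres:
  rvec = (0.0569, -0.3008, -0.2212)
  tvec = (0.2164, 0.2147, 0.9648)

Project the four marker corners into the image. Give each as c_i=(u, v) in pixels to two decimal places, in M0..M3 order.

c0=(450.50, 410.26) c1=(599.13, 382.09) c2=(568.74, 298.83) c3=(415.32, 322.30)

Intrinsics K: fx=827.3, fy=425.9, cx=325.3, cy=258.6
Marker side s = 0.203 m; corners in marker frame (Z=0):
  M0 = (-0.1015, +0.1015, 0)
  M1 = (+0.1015, +0.1015, 0)
  M2 = (+0.1015, -0.1015, 0)
  M3 = (-0.1015, -0.1015, 0)
rvec = (0.0569, -0.3008, -0.2212), |rvec| = θ = 0.37769 rad = 21.640°
Rodrigues: sinθ=0.36877, 1−cosθ=0.07048; R = I + sinθ·[k]× + (1−cosθ)·[k]×²:
    [+0.93112 +0.20752 -0.29992]
    [-0.22443 +0.97423 -0.02268]
    [+0.28748 +0.08843 +0.95370]
t = (0.2164, 0.2147, 0.9648) m
M0: Pc = R·M0+t = (+0.14295, +0.33636, +0.94460); u = 827.3·(+0.14295)/0.94460 + 325.3 = 450.5032, v = 425.9·(+0.33636)/0.94460 + 258.6 = 410.2599
M1: Pc = R·M1+t = (+0.33197, +0.29080, +1.00296); u = 827.3·(+0.33197)/1.00296 + 325.3 = 599.1313, v = 425.9·(+0.29080)/1.00296 + 258.6 = 382.0884
M2: Pc = R·M2+t = (+0.28985, +0.09304, +0.98500); u = 827.3·(+0.28985)/0.98500 + 325.3 = 568.7397, v = 425.9·(+0.09304)/0.98500 + 258.6 = 298.8273
M3: Pc = R·M3+t = (+0.10083, +0.13860, +0.92664); u = 827.3·(+0.10083)/0.92664 + 325.3 = 415.3182, v = 425.9·(+0.13860)/0.92664 + 258.6 = 322.3010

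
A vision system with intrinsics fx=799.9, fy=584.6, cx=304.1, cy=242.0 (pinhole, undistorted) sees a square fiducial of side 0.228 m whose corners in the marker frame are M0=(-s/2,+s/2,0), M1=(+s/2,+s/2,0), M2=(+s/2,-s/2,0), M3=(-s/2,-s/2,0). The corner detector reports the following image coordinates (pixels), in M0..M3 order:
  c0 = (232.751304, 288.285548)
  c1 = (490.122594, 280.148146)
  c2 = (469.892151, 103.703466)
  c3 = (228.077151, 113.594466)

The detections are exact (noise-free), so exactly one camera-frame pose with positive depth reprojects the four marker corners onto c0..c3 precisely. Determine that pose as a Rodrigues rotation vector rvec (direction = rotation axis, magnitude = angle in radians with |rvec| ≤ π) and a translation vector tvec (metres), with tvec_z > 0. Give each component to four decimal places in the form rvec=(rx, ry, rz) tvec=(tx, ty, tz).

rvec=(-0.1984, 0.0467, -0.0420) tvec=(0.0458, -0.0604, 0.7319)

Intrinsics K: fx=799.9, fy=584.6, cx=304.1, cy=242.0
Marker side s = 0.228 m; corners in marker frame (Z=0):
  M0 = (-0.1140, +0.1140, 0)
  M1 = (+0.1140, +0.1140, 0)
  M2 = (+0.1140, -0.1140, 0)
  M3 = (-0.1140, -0.1140, 0)
Detected image corners:
  c0 = (232.751304, 288.285548) px
  c1 = (490.122594, 280.148146) px
  c2 = (469.892151, 103.703466) px
  c3 = (228.077151, 113.594466) px
Planar DLT: solve 8×8 A·h = b for H (H[2,2]=1):
  H  [+1073.16091 -41.68781 +354.19800]
  H  [-50.98777 +716.87735 +193.75572]
  H  [-0.05770 -0.27048 +1.00000]
B = K⁻¹H; ‖b₁‖=1.366242, ‖b₂‖=1.366242; λ = 2/(‖b₁‖+‖b₂‖) = 0.731935, sign → tz>0 ⇒ λ=+0.731935
r₁ = λ·B[:,0] = (+0.99803,-0.04636,-0.04223); r₂ = λ·B[:,1] = (+0.03712,+0.97950,-0.19798)
r₃ = r₁×r₂ = (+0.05054,+0.19602,+0.97930); SVD([r₁ r₂ r₃]) → R = UVᵀ:
  R  [+0.99803 +0.03712 +0.05054]
  R  [-0.04636 +0.97950 +0.19602]
  R  [-0.04223 -0.19798 +0.97930]
t = (+0.04584, -0.06040, +0.73193) m
tr R = 2.956832; θ = arccos((tr R − 1)/2) = 0.208144 rad = 11.926°
axis k = ((R−Rᵀ)₃₂, (R−Rᵀ)₁₃, (R−Rᵀ)₂₁) / (2 sinθ) = (-0.953319, +0.224468, -0.201981)
rvec = θ·k = (-0.198428, +0.046722, -0.042041)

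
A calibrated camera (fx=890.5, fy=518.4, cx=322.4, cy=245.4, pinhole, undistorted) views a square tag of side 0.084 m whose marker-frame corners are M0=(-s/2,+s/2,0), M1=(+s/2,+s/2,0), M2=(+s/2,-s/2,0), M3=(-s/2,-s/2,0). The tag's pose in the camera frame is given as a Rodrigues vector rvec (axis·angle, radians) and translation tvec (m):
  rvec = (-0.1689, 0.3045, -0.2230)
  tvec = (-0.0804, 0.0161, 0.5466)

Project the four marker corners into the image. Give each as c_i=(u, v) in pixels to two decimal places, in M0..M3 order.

Intrinsics K: fx=890.5, fy=518.4, cx=322.4, cy=245.4
Marker side s = 0.084 m; corners in marker frame (Z=0):
  M0 = (-0.0420, +0.0420, 0)
  M1 = (+0.0420, +0.0420, 0)
  M2 = (+0.0420, -0.0420, 0)
  M3 = (-0.0420, -0.0420, 0)
rvec = (-0.1689, 0.3045, -0.2230), |rvec| = θ = 0.41349 rad = 23.691°
Rodrigues: sinθ=0.40181, 1−cosθ=0.08428; R = I + sinθ·[k]× + (1−cosθ)·[k]×²:
    [+0.92978 +0.19135 +0.31446]
    [-0.24205 +0.96143 +0.13066]
    [-0.27733 -0.19760 +0.94024]
t = (-0.0804, 0.0161, 0.5466) m
M0: Pc = R·M0+t = (-0.11141, +0.06665, +0.54995); u = 890.5·(-0.11141)/0.54995 + 322.4 = 141.9933, v = 518.4·(+0.06665)/0.54995 + 245.4 = 308.2227
M1: Pc = R·M1+t = (-0.03331, +0.04631, +0.52665); u = 890.5·(-0.03331)/0.52665 + 322.4 = 266.0732, v = 518.4·(+0.04631)/0.52665 + 245.4 = 290.9880
M2: Pc = R·M2+t = (-0.04939, -0.03445, +0.54325); u = 890.5·(-0.04939)/0.54325 + 322.4 = 241.4467, v = 518.4·(-0.03445)/0.54325 + 245.4 = 212.5297
M3: Pc = R·M3+t = (-0.12749, -0.01411, +0.56655); u = 890.5·(-0.12749)/0.56655 + 322.4 = 122.0147, v = 518.4·(-0.01411)/0.56655 + 245.4 = 232.4856

c0=(141.99, 308.22) c1=(266.07, 290.99) c2=(241.45, 212.53) c3=(122.01, 232.49)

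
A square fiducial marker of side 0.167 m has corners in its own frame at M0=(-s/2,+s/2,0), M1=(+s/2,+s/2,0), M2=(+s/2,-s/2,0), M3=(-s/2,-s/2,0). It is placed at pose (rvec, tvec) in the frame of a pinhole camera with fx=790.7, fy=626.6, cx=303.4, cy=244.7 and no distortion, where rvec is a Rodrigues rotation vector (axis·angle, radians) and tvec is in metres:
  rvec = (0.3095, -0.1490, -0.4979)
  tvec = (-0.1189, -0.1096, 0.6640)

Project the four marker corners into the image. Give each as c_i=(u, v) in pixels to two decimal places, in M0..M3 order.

Intrinsics K: fx=790.7, fy=626.6, cx=303.4, cy=244.7
Marker side s = 0.167 m; corners in marker frame (Z=0):
  M0 = (-0.0835, +0.0835, 0)
  M1 = (+0.0835, +0.0835, 0)
  M2 = (+0.0835, -0.0835, 0)
  M3 = (-0.0835, -0.0835, 0)
rvec = (0.3095, -0.1490, -0.4979), |rvec| = θ = 0.60489 rad = 34.658°
Rodrigues: sinθ=0.56867, 1−cosθ=0.17744; R = I + sinθ·[k]× + (1−cosθ)·[k]×²:
    [+0.86902 +0.44572 -0.21481]
    [-0.49045 +0.83333 -0.25499]
    [+0.06535 +0.32694 +0.94278]
t = (-0.1189, -0.1096, 0.6640) m
M0: Pc = R·M0+t = (-0.15424, +0.00094, +0.68584); u = 790.7·(-0.15424)/0.68584 + 303.4 = 125.5731, v = 626.6·(+0.00094)/0.68584 + 244.7 = 245.5548
M1: Pc = R·M1+t = (-0.00912, -0.08097, +0.69676); u = 790.7·(-0.00912)/0.69676 + 303.4 = 293.0512, v = 626.6·(-0.08097)/0.69676 + 244.7 = 171.8832
M2: Pc = R·M2+t = (-0.08356, -0.22014, +0.64216); u = 790.7·(-0.08356)/0.64216 + 303.4 = 200.5169, v = 626.6·(-0.22014)/0.64216 + 244.7 = 29.8974
M3: Pc = R·M3+t = (-0.22868, -0.13823, +0.63124); u = 790.7·(-0.22868)/0.63124 + 303.4 = 16.9529, v = 626.6·(-0.13823)/0.63124 + 244.7 = 107.4865

c0=(125.57, 245.55) c1=(293.05, 171.88) c2=(200.52, 29.90) c3=(16.95, 107.49)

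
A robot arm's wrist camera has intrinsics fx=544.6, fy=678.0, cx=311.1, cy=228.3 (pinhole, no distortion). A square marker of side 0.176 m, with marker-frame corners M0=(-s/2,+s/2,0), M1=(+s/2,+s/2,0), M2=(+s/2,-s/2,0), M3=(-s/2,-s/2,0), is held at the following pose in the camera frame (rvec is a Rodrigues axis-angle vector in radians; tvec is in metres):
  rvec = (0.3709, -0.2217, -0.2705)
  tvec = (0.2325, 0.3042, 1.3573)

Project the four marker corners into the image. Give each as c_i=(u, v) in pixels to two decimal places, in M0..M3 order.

Intrinsics K: fx=544.6, fy=678.0, cx=311.1, cy=228.3
Marker side s = 0.176 m; corners in marker frame (Z=0):
  M0 = (-0.0880, +0.0880, 0)
  M1 = (+0.0880, +0.0880, 0)
  M2 = (+0.0880, -0.0880, 0)
  M3 = (-0.0880, -0.0880, 0)
rvec = (0.3709, -0.2217, -0.2705), |rvec| = θ = 0.50979 rad = 29.209°
Rodrigues: sinθ=0.48800, 1−cosθ=0.12715; R = I + sinθ·[k]× + (1−cosθ)·[k]×²:
    [+0.94015 +0.21870 -0.26131]
    [-0.29917 +0.89689 -0.32570]
    [+0.16313 +0.38438 +0.90865]
t = (0.2325, 0.3042, 1.3573) m
M0: Pc = R·M0+t = (+0.16901, +0.40945, +1.37677); u = 544.6·(+0.16901)/1.37677 + 311.1 = 377.9552, v = 678.0·(+0.40945)/1.37677 + 228.3 = 429.9381
M1: Pc = R·M1+t = (+0.33448, +0.35680, +1.40548); u = 544.6·(+0.33448)/1.40548 + 311.1 = 440.7050, v = 678.0·(+0.35680)/1.40548 + 228.3 = 400.4192
M2: Pc = R·M2+t = (+0.29599, +0.19895, +1.33783); u = 544.6·(+0.29599)/1.33783 + 311.1 = 431.5898, v = 678.0·(+0.19895)/1.33783 + 228.3 = 329.1244
M3: Pc = R·M3+t = (+0.13052, +0.25160, +1.30912); u = 544.6·(+0.13052)/1.30912 + 311.1 = 365.3973, v = 678.0·(+0.25160)/1.30912 + 228.3 = 358.6051

c0=(377.96, 429.94) c1=(440.70, 400.42) c2=(431.59, 329.12) c3=(365.40, 358.61)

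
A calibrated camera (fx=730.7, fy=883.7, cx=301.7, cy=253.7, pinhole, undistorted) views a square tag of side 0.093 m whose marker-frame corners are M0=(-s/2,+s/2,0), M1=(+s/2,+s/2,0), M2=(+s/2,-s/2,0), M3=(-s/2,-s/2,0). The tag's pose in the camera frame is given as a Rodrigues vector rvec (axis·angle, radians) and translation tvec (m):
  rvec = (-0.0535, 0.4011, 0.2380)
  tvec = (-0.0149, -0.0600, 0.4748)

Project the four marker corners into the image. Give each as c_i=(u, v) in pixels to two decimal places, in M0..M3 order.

Intrinsics K: fx=730.7, fy=883.7, cx=301.7, cy=253.7
Marker side s = 0.093 m; corners in marker frame (Z=0):
  M0 = (-0.0465, +0.0465, 0)
  M1 = (+0.0465, +0.0465, 0)
  M2 = (+0.0465, -0.0465, 0)
  M3 = (-0.0465, -0.0465, 0)
rvec = (-0.0535, 0.4011, 0.2380), |rvec| = θ = 0.46945 rad = 26.898°
Rodrigues: sinθ=0.45240, 1−cosθ=0.10818; R = I + sinθ·[k]× + (1−cosθ)·[k]×²:
    [+0.89322 -0.23989 +0.38028]
    [+0.21882 +0.97079 +0.09842]
    [-0.39278 -0.00470 +0.91962]
t = (-0.0149, -0.0600, 0.4748) m
M0: Pc = R·M0+t = (-0.06759, -0.02503, +0.49285); u = 730.7·(-0.06759)/0.49285 + 301.7 = 201.4909, v = 883.7·(-0.02503)/0.49285 + 253.7 = 208.8137
M1: Pc = R·M1+t = (+0.01548, -0.00468, +0.45632); u = 730.7·(+0.01548)/0.45632 + 301.7 = 326.4880, v = 883.7·(-0.00468)/0.45632 + 253.7 = 244.6306
M2: Pc = R·M2+t = (+0.03779, -0.09497, +0.45675); u = 730.7·(+0.03779)/0.45675 + 301.7 = 362.1544, v = 883.7·(-0.09497)/0.45675 + 253.7 = 69.9645
M3: Pc = R·M3+t = (-0.04528, -0.11532, +0.49328); u = 730.7·(-0.04528)/0.49328 + 301.7 = 234.6267, v = 883.7·(-0.11532)/0.49328 + 253.7 = 47.1136

c0=(201.49, 208.81) c1=(326.49, 244.63) c2=(362.15, 69.96) c3=(234.63, 47.11)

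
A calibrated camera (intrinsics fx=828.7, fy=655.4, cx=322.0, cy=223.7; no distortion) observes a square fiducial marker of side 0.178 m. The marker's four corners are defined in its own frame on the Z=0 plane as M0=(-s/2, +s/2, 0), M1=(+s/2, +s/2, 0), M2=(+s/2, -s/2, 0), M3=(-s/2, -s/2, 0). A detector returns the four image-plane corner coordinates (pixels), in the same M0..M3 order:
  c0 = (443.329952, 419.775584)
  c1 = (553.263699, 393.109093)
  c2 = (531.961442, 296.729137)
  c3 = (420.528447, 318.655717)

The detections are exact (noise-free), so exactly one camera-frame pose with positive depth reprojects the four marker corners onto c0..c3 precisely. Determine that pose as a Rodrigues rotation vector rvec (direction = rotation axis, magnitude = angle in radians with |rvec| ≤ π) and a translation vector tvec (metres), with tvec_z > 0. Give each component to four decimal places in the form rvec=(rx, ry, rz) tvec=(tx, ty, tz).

Intrinsics K: fx=828.7, fy=655.4, cx=322.0, cy=223.7
Marker side s = 0.178 m; corners in marker frame (Z=0):
  M0 = (-0.0890, +0.0890, 0)
  M1 = (+0.0890, +0.0890, 0)
  M2 = (+0.0890, -0.0890, 0)
  M3 = (-0.0890, -0.0890, 0)
Detected image corners:
  c0 = (443.329952, 419.775584) px
  c1 = (553.263699, 393.109093) px
  c2 = (531.961442, 296.729137) px
  c3 = (420.528447, 318.655717) px
Planar DLT: solve 8×8 A·h = b for H (H[2,2]=1):
  H  [+755.76212 +134.17603 +488.64584]
  H  [-38.36289 +562.06425 +356.86388]
  H  [+0.27491 +0.02133 +1.00000]
B = K⁻¹H; ‖b₁‖=0.864340, ‖b₂‖=0.864340; λ = 2/(‖b₁‖+‖b₂‖) = 1.156953, sign → tz>0 ⇒ λ=+1.156953
r₁ = λ·B[:,0] = (+0.93154,-0.17628,+0.31805); r₂ = λ·B[:,1] = (+0.17774,+0.98377,+0.02467)
r₃ = r₁×r₂ = (-0.31724,+0.03354,+0.94775); SVD([r₁ r₂ r₃]) → R = UVᵀ:
  R  [+0.93154 +0.17774 -0.31724]
  R  [-0.17628 +0.98377 +0.03354]
  R  [+0.31805 +0.02467 +0.94775]
t = (+0.23266, +0.23507, +1.15695) m
tr R = 2.863062; θ = arccos((tr R − 1)/2) = 0.372196 rad = 21.325°
axis k = ((R−Rᵀ)₃₂, (R−Rᵀ)₁₃, (R−Rᵀ)₂₁) / (2 sinθ) = (-0.012195, -0.873465, -0.486735)
rvec = θ·k = (-0.004539, -0.325100, -0.181161)

rvec=(-0.0045, -0.3251, -0.1812) tvec=(0.2327, 0.2351, 1.1570)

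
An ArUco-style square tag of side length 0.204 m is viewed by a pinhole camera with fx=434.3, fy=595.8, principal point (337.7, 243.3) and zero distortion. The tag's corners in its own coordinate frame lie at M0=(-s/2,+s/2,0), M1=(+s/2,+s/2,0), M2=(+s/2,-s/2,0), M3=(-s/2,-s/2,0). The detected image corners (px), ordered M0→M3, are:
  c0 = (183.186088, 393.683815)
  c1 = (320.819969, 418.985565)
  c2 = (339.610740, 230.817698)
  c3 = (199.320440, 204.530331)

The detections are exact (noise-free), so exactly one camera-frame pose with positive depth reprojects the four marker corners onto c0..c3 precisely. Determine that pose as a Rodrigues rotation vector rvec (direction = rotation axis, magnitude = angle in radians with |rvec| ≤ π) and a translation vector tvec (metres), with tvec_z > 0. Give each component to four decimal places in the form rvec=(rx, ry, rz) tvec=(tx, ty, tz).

rvec=(0.0608, -0.0039, 0.1358) tvec=(-0.1121, 0.0739, 0.6327)

Intrinsics K: fx=434.3, fy=595.8, cx=337.7, cy=243.3
Marker side s = 0.204 m; corners in marker frame (Z=0):
  M0 = (-0.1020, +0.1020, 0)
  M1 = (+0.1020, +0.1020, 0)
  M2 = (+0.1020, -0.1020, 0)
  M3 = (-0.1020, -0.1020, 0)
Detected image corners:
  c0 = (183.186088, 393.683815) px
  c1 = (320.819969, 418.985565) px
  c2 = (339.610740, 230.817698) px
  c3 = (199.320440, 204.530331) px
Planar DLT: solve 8×8 A·h = b for H (H[2,2]=1):
  H  [+684.40376 -60.76441 +260.73861]
  H  [+130.34579 +954.53427 +312.93773]
  H  [+0.01258 +0.09529 +1.00000]
B = K⁻¹H; ‖b₁‖=1.580650, ‖b₂‖=1.580650; λ = 2/(‖b₁‖+‖b₂‖) = 0.632651, sign → tz>0 ⇒ λ=+0.632651
r₁ = λ·B[:,0] = (+0.99079,+0.13516,+0.00796); r₂ = λ·B[:,1] = (-0.13539,+0.98896,+0.06028)
r₃ = r₁×r₂ = (+0.00028,-0.06081,+0.99815); SVD([r₁ r₂ r₃]) → R = UVᵀ:
  R  [+0.99079 -0.13539 +0.00028]
  R  [+0.13516 +0.98896 -0.06081]
  R  [+0.00796 +0.06028 +0.99815]
t = (-0.11211, +0.07394, +0.63265) m
tr R = 2.977898; θ = arccos((tr R − 1)/2) = 0.148804 rad = 8.526°
axis k = ((R−Rᵀ)₃₂, (R−Rᵀ)₁₃, (R−Rᵀ)₂₁) / (2 sinθ) = (+0.408384, -0.025912, +0.912443)
rvec = θ·k = (+0.060769, -0.003856, +0.135775)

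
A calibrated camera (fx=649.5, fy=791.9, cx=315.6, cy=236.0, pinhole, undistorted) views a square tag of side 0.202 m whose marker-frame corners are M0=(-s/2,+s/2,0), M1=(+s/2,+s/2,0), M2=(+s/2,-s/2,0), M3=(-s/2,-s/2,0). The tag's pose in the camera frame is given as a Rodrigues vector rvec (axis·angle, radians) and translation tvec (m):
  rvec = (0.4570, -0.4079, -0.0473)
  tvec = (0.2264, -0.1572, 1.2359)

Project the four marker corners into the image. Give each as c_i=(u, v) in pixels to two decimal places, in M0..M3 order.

c0=(383.04, 202.27) c1=(470.62, 187.84) c2=(486.68, 67.55) c3=(393.43, 75.25)

Intrinsics K: fx=649.5, fy=791.9, cx=315.6, cy=236.0
Marker side s = 0.202 m; corners in marker frame (Z=0):
  M0 = (-0.1010, +0.1010, 0)
  M1 = (+0.1010, +0.1010, 0)
  M2 = (+0.1010, -0.1010, 0)
  M3 = (-0.1010, -0.1010, 0)
rvec = (0.4570, -0.4079, -0.0473), |rvec| = θ = 0.61438 rad = 35.202°
Rodrigues: sinθ=0.57646, 1−cosθ=0.18287; R = I + sinθ·[k]× + (1−cosθ)·[k]×²:
    [+0.91831 -0.04593 -0.39319]
    [-0.13469 +0.89774 -0.41944]
    [+0.37225 +0.43813 +0.81821]
t = (0.2264, -0.1572, 1.2359) m
M0: Pc = R·M0+t = (+0.12901, -0.05293, +1.24255); u = 649.5·(+0.12901)/1.24255 + 315.6 = 383.0362, v = 791.9·(-0.05293)/1.24255 + 236.0 = 202.2700
M1: Pc = R·M1+t = (+0.31451, -0.08013, +1.31775); u = 649.5·(+0.31451)/1.31775 + 315.6 = 470.6178, v = 791.9·(-0.08013)/1.31775 + 236.0 = 187.8445
M2: Pc = R·M2+t = (+0.32379, -0.26147, +1.22925); u = 649.5·(+0.32379)/1.22925 + 315.6 = 486.6809, v = 791.9·(-0.26147)/1.22925 + 236.0 = 67.5535
M3: Pc = R·M3+t = (+0.13829, -0.23427, +1.15405); u = 649.5·(+0.13829)/1.15405 + 315.6 = 393.4294, v = 791.9·(-0.23427)/1.15405 + 236.0 = 75.2477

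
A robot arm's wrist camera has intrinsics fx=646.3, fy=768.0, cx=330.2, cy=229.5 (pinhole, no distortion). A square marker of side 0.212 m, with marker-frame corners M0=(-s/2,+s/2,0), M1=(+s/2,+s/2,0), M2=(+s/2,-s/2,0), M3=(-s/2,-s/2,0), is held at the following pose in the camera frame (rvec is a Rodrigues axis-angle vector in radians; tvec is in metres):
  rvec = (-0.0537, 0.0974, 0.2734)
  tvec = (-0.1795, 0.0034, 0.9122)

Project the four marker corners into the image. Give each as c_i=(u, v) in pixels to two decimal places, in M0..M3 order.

c0=(112.24, 293.88) c1=(253.28, 343.88) c2=(295.16, 169.93) c3=(154.41, 124.49)

Intrinsics K: fx=646.3, fy=768.0, cx=330.2, cy=229.5
Marker side s = 0.212 m; corners in marker frame (Z=0):
  M0 = (-0.1060, +0.1060, 0)
  M1 = (+0.1060, +0.1060, 0)
  M2 = (+0.1060, -0.1060, 0)
  M3 = (-0.1060, -0.1060, 0)
rvec = (-0.0537, 0.0974, 0.2734), |rvec| = θ = 0.29516 rad = 16.911°
Rodrigues: sinθ=0.29089, 1−cosθ=0.04324; R = I + sinθ·[k]× + (1−cosθ)·[k]×²:
    [+0.95819 -0.27204 +0.08870]
    [+0.26685 +0.96147 +0.06614]
    [-0.10328 -0.03971 +0.99386]
t = (-0.1795, 0.0034, 0.9122) m
M0: Pc = R·M0+t = (-0.30990, +0.07703, +0.91894); u = 646.3·(-0.30990)/0.91894 + 330.2 = 112.2407, v = 768.0·(+0.07703)/0.91894 + 229.5 = 293.8768
M1: Pc = R·M1+t = (-0.10677, +0.13360, +0.89704); u = 646.3·(-0.10677)/0.89704 + 330.2 = 253.2755, v = 768.0·(+0.13360)/0.89704 + 229.5 = 343.8824
M2: Pc = R·M2+t = (-0.04910, -0.07023, +0.90546); u = 646.3·(-0.04910)/0.90546 + 330.2 = 295.1566, v = 768.0·(-0.07023)/0.90546 + 229.5 = 169.9326
M3: Pc = R·M3+t = (-0.25223, -0.12680, +0.92736); u = 646.3·(-0.25223)/0.92736 + 330.2 = 154.4132, v = 768.0·(-0.12680)/0.92736 + 229.5 = 124.4879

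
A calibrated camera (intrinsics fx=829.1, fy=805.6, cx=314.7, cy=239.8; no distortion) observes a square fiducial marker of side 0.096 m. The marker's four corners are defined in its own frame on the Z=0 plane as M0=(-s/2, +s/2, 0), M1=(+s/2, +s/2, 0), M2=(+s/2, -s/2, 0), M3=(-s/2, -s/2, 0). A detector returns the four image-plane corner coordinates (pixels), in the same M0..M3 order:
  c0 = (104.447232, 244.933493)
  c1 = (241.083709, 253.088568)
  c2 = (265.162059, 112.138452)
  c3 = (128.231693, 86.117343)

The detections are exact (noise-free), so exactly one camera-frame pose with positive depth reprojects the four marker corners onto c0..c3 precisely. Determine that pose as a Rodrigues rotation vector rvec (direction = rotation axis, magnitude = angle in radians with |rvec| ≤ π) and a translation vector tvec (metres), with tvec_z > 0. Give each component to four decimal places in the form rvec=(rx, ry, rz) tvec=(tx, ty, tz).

rvec=(0.1744, -0.6629, 0.1272) tvec=(-0.0778, -0.0409, 0.5113)

Intrinsics K: fx=829.1, fy=805.6, cx=314.7, cy=239.8
Marker side s = 0.096 m; corners in marker frame (Z=0):
  M0 = (-0.0480, +0.0480, 0)
  M1 = (+0.0480, +0.0480, 0)
  M2 = (+0.0480, -0.0480, 0)
  M3 = (-0.0480, -0.0480, 0)
Detected image corners:
  c0 = (104.447232, 244.933493) px
  c1 = (241.083709, 253.088568) px
  c2 = (265.162059, 112.138452) px
  c3 = (128.231693, 86.117343) px
Planar DLT: solve 8×8 A·h = b for H (H[2,2]=1):
  H  [+1649.23616 -205.97505 +188.58445]
  H  [+388.42504 +1596.75125 +175.41281]
  H  [+1.21488 +0.23493 +1.00000]
B = K⁻¹H; ‖b₁‖=1.955869, ‖b₂‖=1.955869; λ = 2/(‖b₁‖+‖b₂‖) = 0.511282, sign → tz>0 ⇒ λ=+0.511282
r₁ = λ·B[:,0] = (+0.78127,+0.06162,+0.62115); r₂ = λ·B[:,1] = (-0.17261,+0.97764,+0.12012)
r₃ = r₁×r₂ = (-0.59985,-0.20106,+0.77444); SVD([r₁ r₂ r₃]) → R = UVᵀ:
  R  [+0.78127 -0.17261 -0.59985]
  R  [+0.06162 +0.97764 -0.20106]
  R  [+0.62115 +0.12012 +0.77444]
t = (-0.07777, -0.04086, +0.51128) m
tr R = 2.533342; θ = arccos((tr R − 1)/2) = 0.697156 rad = 39.944°
axis k = ((R−Rᵀ)₃₂, (R−Rᵀ)₁₃, (R−Rᵀ)₂₁) / (2 sinθ) = (+0.250124, -0.950875, +0.182415)
rvec = θ·k = (+0.174375, -0.662908, +0.127172)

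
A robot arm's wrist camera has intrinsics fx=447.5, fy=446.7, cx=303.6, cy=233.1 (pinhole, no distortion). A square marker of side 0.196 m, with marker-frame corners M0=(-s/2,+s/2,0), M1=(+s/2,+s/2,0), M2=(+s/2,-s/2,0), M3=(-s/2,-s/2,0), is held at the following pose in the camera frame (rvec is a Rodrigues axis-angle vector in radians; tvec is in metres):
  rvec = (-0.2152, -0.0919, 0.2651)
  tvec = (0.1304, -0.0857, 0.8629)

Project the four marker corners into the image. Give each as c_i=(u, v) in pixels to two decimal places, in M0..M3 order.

Intrinsics K: fx=447.5, fy=446.7, cx=303.6, cy=233.1
Marker side s = 0.196 m; corners in marker frame (Z=0):
  M0 = (-0.0980, +0.0980, 0)
  M1 = (+0.0980, +0.0980, 0)
  M2 = (+0.0980, -0.0980, 0)
  M3 = (-0.0980, -0.0980, 0)
rvec = (-0.2152, -0.0919, 0.2651), |rvec| = θ = 0.35360 rad = 20.260°
Rodrigues: sinθ=0.34628, 1−cosθ=0.06187; R = I + sinθ·[k]× + (1−cosθ)·[k]×²:
    [+0.96105 -0.24982 -0.11823]
    [+0.26940 +0.94231 +0.19869]
    [+0.06177 -0.22280 +0.97291]
t = (0.1304, -0.0857, 0.8629) m
M0: Pc = R·M0+t = (+0.01173, -0.01975, +0.83501); u = 447.5·(+0.01173)/0.83501 + 303.6 = 309.8888, v = 446.7·(-0.01975)/0.83501 + 233.1 = 222.5322
M1: Pc = R·M1+t = (+0.20010, +0.03305, +0.84712); u = 447.5·(+0.20010)/0.84712 + 303.6 = 409.3049, v = 446.7·(+0.03305)/0.84712 + 233.1 = 250.5263
M2: Pc = R·M2+t = (+0.24907, -0.15165, +0.89079); u = 447.5·(+0.24907)/0.89079 + 303.6 = 428.7216, v = 446.7·(-0.15165)/0.89079 + 233.1 = 157.0548
M3: Pc = R·M3+t = (+0.06070, -0.20445, +0.87868); u = 447.5·(+0.06070)/0.87868 + 303.6 = 334.5138, v = 446.7·(-0.20445)/0.87868 + 233.1 = 129.1640

c0=(309.89, 222.53) c1=(409.30, 250.53) c2=(428.72, 157.05) c3=(334.51, 129.16)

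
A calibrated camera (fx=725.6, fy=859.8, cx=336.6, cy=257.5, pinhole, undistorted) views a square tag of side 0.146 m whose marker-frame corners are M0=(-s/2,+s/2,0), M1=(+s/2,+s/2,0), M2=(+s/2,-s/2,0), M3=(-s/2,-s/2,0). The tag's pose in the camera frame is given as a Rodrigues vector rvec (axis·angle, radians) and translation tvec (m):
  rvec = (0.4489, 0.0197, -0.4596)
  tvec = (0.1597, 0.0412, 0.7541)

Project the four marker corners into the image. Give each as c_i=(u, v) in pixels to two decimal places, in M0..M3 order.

Intrinsics K: fx=725.6, fy=859.8, cx=336.6, cy=257.5
Marker side s = 0.146 m; corners in marker frame (Z=0):
  M0 = (-0.0730, +0.0730, 0)
  M1 = (+0.0730, +0.0730, 0)
  M2 = (+0.0730, -0.0730, 0)
  M3 = (-0.0730, -0.0730, 0)
rvec = (0.4489, 0.0197, -0.4596), |rvec| = θ = 0.64275 rad = 36.827°
Rodrigues: sinθ=0.59940, 1−cosθ=0.19955; R = I + sinθ·[k]× + (1−cosθ)·[k]×²:
    [+0.89778 +0.43287 -0.08128]
    [-0.42433 +0.80064 -0.42300]
    [-0.11803 +0.41425 +0.90248]
t = (0.1597, 0.0412, 0.7541) m
M0: Pc = R·M0+t = (+0.12576, +0.13062, +0.79296); u = 725.6·(+0.12576)/0.79296 + 336.6 = 451.6790, v = 859.8·(+0.13062)/0.79296 + 257.5 = 399.1336
M1: Pc = R·M1+t = (+0.25684, +0.06867, +0.77572); u = 725.6·(+0.25684)/0.77572 + 336.6 = 576.8420, v = 859.8·(+0.06867)/0.77572 + 257.5 = 333.6131
M2: Pc = R·M2+t = (+0.19364, -0.04822, +0.71524); u = 725.6·(+0.19364)/0.71524 + 336.6 = 533.0421, v = 859.8·(-0.04822)/0.71524 + 257.5 = 199.5314
M3: Pc = R·M3+t = (+0.06256, +0.01373, +0.73248); u = 725.6·(+0.06256)/0.73248 + 336.6 = 398.5749, v = 859.8·(+0.01373)/0.73248 + 257.5 = 273.6162

c0=(451.68, 399.13) c1=(576.84, 333.61) c2=(533.04, 199.53) c3=(398.57, 273.62)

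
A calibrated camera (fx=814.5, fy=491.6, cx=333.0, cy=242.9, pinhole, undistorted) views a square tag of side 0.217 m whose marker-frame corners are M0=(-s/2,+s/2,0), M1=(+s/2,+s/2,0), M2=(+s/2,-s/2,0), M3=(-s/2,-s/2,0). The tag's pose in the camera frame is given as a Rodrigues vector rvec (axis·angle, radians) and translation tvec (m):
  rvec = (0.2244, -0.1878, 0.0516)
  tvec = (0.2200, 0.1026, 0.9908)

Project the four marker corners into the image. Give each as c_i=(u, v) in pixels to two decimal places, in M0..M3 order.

c0=(419.70, 344.33) c1=(583.79, 343.36) c2=(608.54, 243.00) c3=(437.39, 239.63)

Intrinsics K: fx=814.5, fy=491.6, cx=333.0, cy=242.9
Marker side s = 0.217 m; corners in marker frame (Z=0):
  M0 = (-0.1085, +0.1085, 0)
  M1 = (+0.1085, +0.1085, 0)
  M2 = (+0.1085, -0.1085, 0)
  M3 = (-0.1085, -0.1085, 0)
rvec = (0.2244, -0.1878, 0.0516), |rvec| = θ = 0.29713 rad = 17.024°
Rodrigues: sinθ=0.29278, 1−cosθ=0.04382; R = I + sinθ·[k]× + (1−cosθ)·[k]×²:
    [+0.98117 -0.07176 -0.17930]
    [+0.02993 +0.97369 -0.22592]
    [+0.19080 +0.21630 +0.95750]
t = (0.2200, 0.1026, 0.9908) m
M0: Pc = R·M0+t = (+0.10576, +0.20500, +0.99357); u = 814.5·(+0.10576)/0.99357 + 333.0 = 419.6965, v = 491.6·(+0.20500)/0.99357 + 242.9 = 344.3293
M1: Pc = R·M1+t = (+0.31867, +0.21149, +1.03497); u = 814.5·(+0.31867)/1.03497 + 333.0 = 583.7877, v = 491.6·(+0.21149)/1.03497 + 242.9 = 343.3565
M2: Pc = R·M2+t = (+0.33424, +0.00020, +0.98803); u = 814.5·(+0.33424)/0.98803 + 333.0 = 608.5387, v = 491.6·(+0.00020)/0.98803 + 242.9 = 243.0006
M3: Pc = R·M3+t = (+0.12133, -0.00629, +0.94663); u = 814.5·(+0.12133)/0.94663 + 333.0 = 437.3938, v = 491.6·(-0.00629)/0.94663 + 242.9 = 239.6325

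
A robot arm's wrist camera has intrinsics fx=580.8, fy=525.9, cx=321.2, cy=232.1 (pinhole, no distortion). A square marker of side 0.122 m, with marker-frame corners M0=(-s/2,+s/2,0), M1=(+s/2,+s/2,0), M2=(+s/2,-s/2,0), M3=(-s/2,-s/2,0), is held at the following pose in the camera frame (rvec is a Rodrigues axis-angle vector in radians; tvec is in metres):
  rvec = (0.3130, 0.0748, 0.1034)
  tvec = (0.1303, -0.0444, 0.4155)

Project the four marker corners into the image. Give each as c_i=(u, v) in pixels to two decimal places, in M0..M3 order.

c0=(406.49, 239.81) c1=(570.96, 256.77) c2=(611.26, 104.69) c3=(430.49, 88.79)

Intrinsics K: fx=580.8, fy=525.9, cx=321.2, cy=232.1
Marker side s = 0.122 m; corners in marker frame (Z=0):
  M0 = (-0.0610, +0.0610, 0)
  M1 = (+0.0610, +0.0610, 0)
  M2 = (+0.0610, -0.0610, 0)
  M3 = (-0.0610, -0.0610, 0)
rvec = (0.3130, 0.0748, 0.1034), |rvec| = θ = 0.33802 rad = 19.367°
Rodrigues: sinθ=0.33162, 1−cosθ=0.05659; R = I + sinθ·[k]× + (1−cosθ)·[k]×²:
    [+0.99193 -0.08985 +0.08941]
    [+0.11304 +0.94619 -0.30324]
    [-0.05736 +0.31090 +0.94871]
t = (0.1303, -0.0444, 0.4155) m
M0: Pc = R·M0+t = (+0.06431, +0.00642, +0.43796); u = 580.8·(+0.06431)/0.43796 + 321.2 = 406.4857, v = 525.9·(+0.00642)/0.43796 + 232.1 = 239.8114
M1: Pc = R·M1+t = (+0.18533, +0.02021, +0.43097); u = 580.8·(+0.18533)/0.43097 + 321.2 = 570.9598, v = 525.9·(+0.02021)/0.43097 + 232.1 = 256.7650
M2: Pc = R·M2+t = (+0.19629, -0.09522, +0.39304); u = 580.8·(+0.19629)/0.39304 + 321.2 = 611.2609, v = 525.9·(-0.09522)/0.39304 + 232.1 = 104.6887
M3: Pc = R·M3+t = (+0.07527, -0.10901, +0.40003); u = 580.8·(+0.07527)/0.40003 + 321.2 = 430.4868, v = 525.9·(-0.10901)/0.40003 + 232.1 = 88.7877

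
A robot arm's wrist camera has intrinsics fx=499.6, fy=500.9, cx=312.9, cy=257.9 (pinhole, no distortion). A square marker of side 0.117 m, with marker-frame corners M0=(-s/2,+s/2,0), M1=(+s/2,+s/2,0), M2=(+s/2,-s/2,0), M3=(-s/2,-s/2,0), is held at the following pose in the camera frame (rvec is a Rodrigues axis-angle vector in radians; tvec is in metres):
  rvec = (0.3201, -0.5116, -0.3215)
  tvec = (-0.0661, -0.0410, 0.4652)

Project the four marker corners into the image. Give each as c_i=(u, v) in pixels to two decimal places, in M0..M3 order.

Intrinsics K: fx=499.6, fy=500.9, cx=312.9, cy=257.9
Marker side s = 0.117 m; corners in marker frame (Z=0):
  M0 = (-0.0585, +0.0585, 0)
  M1 = (+0.0585, +0.0585, 0)
  M2 = (+0.0585, -0.0585, 0)
  M3 = (-0.0585, -0.0585, 0)
rvec = (0.3201, -0.5116, -0.3215), |rvec| = θ = 0.68378 rad = 39.178°
Rodrigues: sinθ=0.63173, 1−cosθ=0.22481; R = I + sinθ·[k]× + (1−cosθ)·[k]×²:
    [+0.82445 +0.21829 -0.52214]
    [-0.37577 +0.90103 -0.21665]
    [+0.42317 +0.37482 +0.82489]
t = (-0.0661, -0.0410, 0.4652) m
M0: Pc = R·M0+t = (-0.10156, +0.03369, +0.46237); u = 499.6·(-0.10156)/0.46237 + 312.9 = 203.1617, v = 500.9·(+0.03369)/0.46237 + 257.9 = 294.4004
M1: Pc = R·M1+t = (-0.00510, -0.01027, +0.51188); u = 499.6·(-0.00510)/0.51188 + 312.9 = 307.9226, v = 500.9·(-0.01027)/0.51188 + 257.9 = 247.8486
M2: Pc = R·M2+t = (-0.03064, -0.11569, +0.46803); u = 499.6·(-0.03064)/0.46803 + 312.9 = 280.1941, v = 500.9·(-0.11569)/0.46803 + 257.9 = 134.0816
M3: Pc = R·M3+t = (-0.12710, -0.07173, +0.41852); u = 499.6·(-0.12710)/0.41852 + 312.9 = 161.1757, v = 500.9·(-0.07173)/0.41852 + 257.9 = 172.0526

c0=(203.16, 294.40) c1=(307.92, 247.85) c2=(280.19, 134.08) c3=(161.18, 172.05)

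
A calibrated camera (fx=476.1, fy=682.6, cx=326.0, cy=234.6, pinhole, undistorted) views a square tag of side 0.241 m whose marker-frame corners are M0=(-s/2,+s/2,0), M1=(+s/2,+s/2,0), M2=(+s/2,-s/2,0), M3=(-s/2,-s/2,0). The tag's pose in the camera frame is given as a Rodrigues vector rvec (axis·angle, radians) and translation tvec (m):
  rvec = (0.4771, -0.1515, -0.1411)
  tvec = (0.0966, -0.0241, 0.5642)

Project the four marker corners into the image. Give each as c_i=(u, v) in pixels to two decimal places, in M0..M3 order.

Intrinsics K: fx=476.1, fy=682.6, cx=326.0, cy=234.6
Marker side s = 0.241 m; corners in marker frame (Z=0):
  M0 = (-0.1205, +0.1205, 0)
  M1 = (+0.1205, +0.1205, 0)
  M2 = (+0.1205, -0.1205, 0)
  M3 = (-0.1205, -0.1205, 0)
rvec = (0.4771, -0.1515, -0.1411), |rvec| = θ = 0.52008 rad = 29.799°
Rodrigues: sinθ=0.49695, 1−cosθ=0.13222; R = I + sinθ·[k]× + (1−cosθ)·[k]×²:
    [+0.97905 +0.09949 -0.17767]
    [-0.17016 +0.87900 -0.44543]
    [+0.11185 +0.46633 +0.87751]
t = (0.0966, -0.0241, 0.5642) m
M0: Pc = R·M0+t = (-0.00939, +0.10232, +0.60691); u = 476.1·(-0.00939)/0.60691 + 326.0 = 318.6366, v = 682.6·(+0.10232)/0.60691 + 234.6 = 349.6835
M1: Pc = R·M1+t = (+0.22656, +0.06132, +0.63387); u = 476.1·(+0.22656)/0.63387 + 326.0 = 496.1720, v = 682.6·(+0.06132)/0.63387 + 234.6 = 300.6289
M2: Pc = R·M2+t = (+0.20259, -0.15052, +0.52149); u = 476.1·(+0.20259)/0.52149 + 326.0 = 510.9552, v = 682.6·(-0.15052)/0.52149 + 234.6 = 37.5722
M3: Pc = R·M3+t = (-0.03336, -0.10952, +0.49453); u = 476.1·(-0.03336)/0.49453 + 326.0 = 293.8793, v = 682.6·(-0.10952)/0.49453 + 234.6 = 83.4356

c0=(318.64, 349.68) c1=(496.17, 300.63) c2=(510.96, 37.57) c3=(293.88, 83.44)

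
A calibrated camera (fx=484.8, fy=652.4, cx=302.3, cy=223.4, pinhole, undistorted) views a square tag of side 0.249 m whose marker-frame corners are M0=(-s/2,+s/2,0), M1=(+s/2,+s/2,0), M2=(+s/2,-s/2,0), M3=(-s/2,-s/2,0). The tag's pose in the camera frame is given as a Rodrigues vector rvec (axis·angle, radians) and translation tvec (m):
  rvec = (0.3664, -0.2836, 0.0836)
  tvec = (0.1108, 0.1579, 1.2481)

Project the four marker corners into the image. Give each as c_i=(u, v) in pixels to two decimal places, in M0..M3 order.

Intrinsics K: fx=484.8, fy=652.4, cx=302.3, cy=223.4
Marker side s = 0.249 m; corners in marker frame (Z=0):
  M0 = (-0.1245, +0.1245, 0)
  M1 = (+0.1245, +0.1245, 0)
  M2 = (+0.1245, -0.1245, 0)
  M3 = (-0.1245, -0.1245, 0)
rvec = (0.3664, -0.2836, 0.0836), |rvec| = θ = 0.47082 rad = 26.976°
Rodrigues: sinθ=0.45361, 1−cosθ=0.10880; R = I + sinθ·[k]× + (1−cosθ)·[k]×²:
    [+0.95709 -0.13155 -0.25820]
    [+0.02954 +0.93068 -0.36465]
    [+0.28827 +0.34138 +0.89463]
t = (0.1108, 0.1579, 1.2481) m
M0: Pc = R·M0+t = (-0.02474, +0.27009, +1.25471); u = 484.8·(-0.02474)/1.25471 + 302.3 = 292.7425, v = 652.4·(+0.27009)/1.25471 + 223.4 = 363.8366
M1: Pc = R·M1+t = (+0.21358, +0.27745, +1.32649); u = 484.8·(+0.21358)/1.32649 + 302.3 = 380.3583, v = 652.4·(+0.27745)/1.32649 + 223.4 = 359.8552
M2: Pc = R·M2+t = (+0.24634, +0.04571, +1.24149); u = 484.8·(+0.24634)/1.24149 + 302.3 = 398.4939, v = 652.4·(+0.04571)/1.24149 + 223.4 = 247.4199
M3: Pc = R·M3+t = (+0.00802, +0.03835, +1.16971); u = 484.8·(+0.00802)/1.16971 + 302.3 = 305.6239, v = 652.4·(+0.03835)/1.16971 + 223.4 = 244.7911

c0=(292.74, 363.84) c1=(380.36, 359.86) c2=(398.49, 247.42) c3=(305.62, 244.79)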